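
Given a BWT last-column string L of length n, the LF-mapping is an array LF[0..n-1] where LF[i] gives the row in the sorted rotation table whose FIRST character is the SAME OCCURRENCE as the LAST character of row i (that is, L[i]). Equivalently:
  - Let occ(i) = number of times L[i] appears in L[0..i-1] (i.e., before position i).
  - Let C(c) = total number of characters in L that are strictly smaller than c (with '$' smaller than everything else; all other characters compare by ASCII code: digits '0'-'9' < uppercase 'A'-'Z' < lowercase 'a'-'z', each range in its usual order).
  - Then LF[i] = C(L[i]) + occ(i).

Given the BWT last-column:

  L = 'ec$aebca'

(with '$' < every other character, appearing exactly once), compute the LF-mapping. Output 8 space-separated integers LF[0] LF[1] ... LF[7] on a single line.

Char counts: '$':1, 'a':2, 'b':1, 'c':2, 'e':2
C (first-col start): C('$')=0, C('a')=1, C('b')=3, C('c')=4, C('e')=6
L[0]='e': occ=0, LF[0]=C('e')+0=6+0=6
L[1]='c': occ=0, LF[1]=C('c')+0=4+0=4
L[2]='$': occ=0, LF[2]=C('$')+0=0+0=0
L[3]='a': occ=0, LF[3]=C('a')+0=1+0=1
L[4]='e': occ=1, LF[4]=C('e')+1=6+1=7
L[5]='b': occ=0, LF[5]=C('b')+0=3+0=3
L[6]='c': occ=1, LF[6]=C('c')+1=4+1=5
L[7]='a': occ=1, LF[7]=C('a')+1=1+1=2

Answer: 6 4 0 1 7 3 5 2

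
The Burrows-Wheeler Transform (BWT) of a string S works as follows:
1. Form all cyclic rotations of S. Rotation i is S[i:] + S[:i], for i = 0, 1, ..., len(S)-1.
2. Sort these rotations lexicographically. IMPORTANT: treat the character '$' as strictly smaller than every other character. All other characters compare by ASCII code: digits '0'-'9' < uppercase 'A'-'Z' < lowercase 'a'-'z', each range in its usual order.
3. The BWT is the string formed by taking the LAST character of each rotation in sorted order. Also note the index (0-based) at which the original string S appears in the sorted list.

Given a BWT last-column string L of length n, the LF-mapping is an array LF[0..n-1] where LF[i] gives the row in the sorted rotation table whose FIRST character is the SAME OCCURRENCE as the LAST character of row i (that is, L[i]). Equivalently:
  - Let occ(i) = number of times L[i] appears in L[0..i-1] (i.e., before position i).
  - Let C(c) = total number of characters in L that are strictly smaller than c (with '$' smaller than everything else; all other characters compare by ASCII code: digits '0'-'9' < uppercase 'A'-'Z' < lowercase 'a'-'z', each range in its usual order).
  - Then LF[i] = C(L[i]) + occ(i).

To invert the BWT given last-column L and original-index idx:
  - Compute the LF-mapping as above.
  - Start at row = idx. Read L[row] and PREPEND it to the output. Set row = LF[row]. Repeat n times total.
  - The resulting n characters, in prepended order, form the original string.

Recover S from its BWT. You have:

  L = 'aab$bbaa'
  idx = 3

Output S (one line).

Answer: ababbaa$

Derivation:
LF mapping: 1 2 5 0 6 7 3 4
Walk LF starting at row 3, prepending L[row]:
  step 1: row=3, L[3]='$', prepend. Next row=LF[3]=0
  step 2: row=0, L[0]='a', prepend. Next row=LF[0]=1
  step 3: row=1, L[1]='a', prepend. Next row=LF[1]=2
  step 4: row=2, L[2]='b', prepend. Next row=LF[2]=5
  step 5: row=5, L[5]='b', prepend. Next row=LF[5]=7
  step 6: row=7, L[7]='a', prepend. Next row=LF[7]=4
  step 7: row=4, L[4]='b', prepend. Next row=LF[4]=6
  step 8: row=6, L[6]='a', prepend. Next row=LF[6]=3
Reversed output: ababbaa$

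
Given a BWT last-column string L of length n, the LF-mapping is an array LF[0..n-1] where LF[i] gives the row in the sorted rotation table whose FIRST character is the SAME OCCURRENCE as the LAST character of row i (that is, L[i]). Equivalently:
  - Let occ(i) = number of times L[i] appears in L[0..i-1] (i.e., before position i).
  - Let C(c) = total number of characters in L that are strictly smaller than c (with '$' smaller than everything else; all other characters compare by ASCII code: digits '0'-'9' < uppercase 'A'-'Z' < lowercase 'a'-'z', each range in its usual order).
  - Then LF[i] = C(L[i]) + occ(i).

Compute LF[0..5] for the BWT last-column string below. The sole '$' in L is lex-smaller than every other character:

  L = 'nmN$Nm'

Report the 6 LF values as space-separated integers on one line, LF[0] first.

Char counts: '$':1, 'N':2, 'm':2, 'n':1
C (first-col start): C('$')=0, C('N')=1, C('m')=3, C('n')=5
L[0]='n': occ=0, LF[0]=C('n')+0=5+0=5
L[1]='m': occ=0, LF[1]=C('m')+0=3+0=3
L[2]='N': occ=0, LF[2]=C('N')+0=1+0=1
L[3]='$': occ=0, LF[3]=C('$')+0=0+0=0
L[4]='N': occ=1, LF[4]=C('N')+1=1+1=2
L[5]='m': occ=1, LF[5]=C('m')+1=3+1=4

Answer: 5 3 1 0 2 4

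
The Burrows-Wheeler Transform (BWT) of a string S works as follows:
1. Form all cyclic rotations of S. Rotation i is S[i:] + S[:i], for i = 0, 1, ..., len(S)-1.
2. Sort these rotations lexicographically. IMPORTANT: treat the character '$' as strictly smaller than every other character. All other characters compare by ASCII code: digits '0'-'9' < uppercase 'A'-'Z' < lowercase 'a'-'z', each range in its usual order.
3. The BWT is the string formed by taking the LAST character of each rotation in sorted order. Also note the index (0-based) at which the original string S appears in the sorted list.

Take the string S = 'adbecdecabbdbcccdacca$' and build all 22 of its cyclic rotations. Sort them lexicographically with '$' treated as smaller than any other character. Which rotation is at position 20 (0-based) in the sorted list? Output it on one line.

Answer: ecabbdbcccdacca$adbecd

Derivation:
All 22 rotations (rotation i = S[i:]+S[:i]):
  rot[0] = adbecdecabbdbcccdacca$
  rot[1] = dbecdecabbdbcccdacca$a
  rot[2] = becdecabbdbcccdacca$ad
  rot[3] = ecdecabbdbcccdacca$adb
  rot[4] = cdecabbdbcccdacca$adbe
  rot[5] = decabbdbcccdacca$adbec
  rot[6] = ecabbdbcccdacca$adbecd
  rot[7] = cabbdbcccdacca$adbecde
  rot[8] = abbdbcccdacca$adbecdec
  rot[9] = bbdbcccdacca$adbecdeca
  rot[10] = bdbcccdacca$adbecdecab
  rot[11] = dbcccdacca$adbecdecabb
  rot[12] = bcccdacca$adbecdecabbd
  rot[13] = cccdacca$adbecdecabbdb
  rot[14] = ccdacca$adbecdecabbdbc
  rot[15] = cdacca$adbecdecabbdbcc
  rot[16] = dacca$adbecdecabbdbccc
  rot[17] = acca$adbecdecabbdbcccd
  rot[18] = cca$adbecdecabbdbcccda
  rot[19] = ca$adbecdecabbdbcccdac
  rot[20] = a$adbecdecabbdbcccdacc
  rot[21] = $adbecdecabbdbcccdacca
Sorted (with $ < everything):
  sorted[0] = $adbecdecabbdbcccdacca
  sorted[1] = a$adbecdecabbdbcccdacc
  sorted[2] = abbdbcccdacca$adbecdec
  sorted[3] = acca$adbecdecabbdbcccd
  sorted[4] = adbecdecabbdbcccdacca$
  sorted[5] = bbdbcccdacca$adbecdeca
  sorted[6] = bcccdacca$adbecdecabbd
  sorted[7] = bdbcccdacca$adbecdecab
  sorted[8] = becdecabbdbcccdacca$ad
  sorted[9] = ca$adbecdecabbdbcccdac
  sorted[10] = cabbdbcccdacca$adbecde
  sorted[11] = cca$adbecdecabbdbcccda
  sorted[12] = cccdacca$adbecdecabbdb
  sorted[13] = ccdacca$adbecdecabbdbc
  sorted[14] = cdacca$adbecdecabbdbcc
  sorted[15] = cdecabbdbcccdacca$adbe
  sorted[16] = dacca$adbecdecabbdbccc
  sorted[17] = dbcccdacca$adbecdecabb
  sorted[18] = dbecdecabbdbcccdacca$a
  sorted[19] = decabbdbcccdacca$adbec
  sorted[20] = ecabbdbcccdacca$adbecd
  sorted[21] = ecdecabbdbcccdacca$adb
sorted[20] = ecabbdbcccdacca$adbecd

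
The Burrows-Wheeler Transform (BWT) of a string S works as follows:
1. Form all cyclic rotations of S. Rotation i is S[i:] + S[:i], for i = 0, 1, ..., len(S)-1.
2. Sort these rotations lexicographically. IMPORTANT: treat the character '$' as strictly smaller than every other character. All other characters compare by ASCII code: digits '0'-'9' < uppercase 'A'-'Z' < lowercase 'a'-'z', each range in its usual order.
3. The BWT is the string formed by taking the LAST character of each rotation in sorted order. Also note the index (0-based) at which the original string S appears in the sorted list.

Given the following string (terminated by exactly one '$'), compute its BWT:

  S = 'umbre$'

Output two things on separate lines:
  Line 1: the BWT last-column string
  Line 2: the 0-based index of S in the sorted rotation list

Answer: emrub$
5

Derivation:
All 6 rotations (rotation i = S[i:]+S[:i]):
  rot[0] = umbre$
  rot[1] = mbre$u
  rot[2] = bre$um
  rot[3] = re$umb
  rot[4] = e$umbr
  rot[5] = $umbre
Sorted (with $ < everything):
  sorted[0] = $umbre  (last char: 'e')
  sorted[1] = bre$um  (last char: 'm')
  sorted[2] = e$umbr  (last char: 'r')
  sorted[3] = mbre$u  (last char: 'u')
  sorted[4] = re$umb  (last char: 'b')
  sorted[5] = umbre$  (last char: '$')
Last column: emrub$
Original string S is at sorted index 5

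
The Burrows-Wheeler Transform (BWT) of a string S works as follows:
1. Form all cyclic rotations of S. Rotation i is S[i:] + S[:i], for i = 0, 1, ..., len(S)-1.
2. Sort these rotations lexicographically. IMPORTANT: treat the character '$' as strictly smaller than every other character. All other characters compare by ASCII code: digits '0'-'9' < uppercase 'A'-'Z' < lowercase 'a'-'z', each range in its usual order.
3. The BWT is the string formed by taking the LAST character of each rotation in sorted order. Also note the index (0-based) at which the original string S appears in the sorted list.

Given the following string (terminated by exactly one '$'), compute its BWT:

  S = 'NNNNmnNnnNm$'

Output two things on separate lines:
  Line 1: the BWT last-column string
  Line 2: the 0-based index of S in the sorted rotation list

Answer: m$NNnNnNNnmN
1

Derivation:
All 12 rotations (rotation i = S[i:]+S[:i]):
  rot[0] = NNNNmnNnnNm$
  rot[1] = NNNmnNnnNm$N
  rot[2] = NNmnNnnNm$NN
  rot[3] = NmnNnnNm$NNN
  rot[4] = mnNnnNm$NNNN
  rot[5] = nNnnNm$NNNNm
  rot[6] = NnnNm$NNNNmn
  rot[7] = nnNm$NNNNmnN
  rot[8] = nNm$NNNNmnNn
  rot[9] = Nm$NNNNmnNnn
  rot[10] = m$NNNNmnNnnN
  rot[11] = $NNNNmnNnnNm
Sorted (with $ < everything):
  sorted[0] = $NNNNmnNnnNm  (last char: 'm')
  sorted[1] = NNNNmnNnnNm$  (last char: '$')
  sorted[2] = NNNmnNnnNm$N  (last char: 'N')
  sorted[3] = NNmnNnnNm$NN  (last char: 'N')
  sorted[4] = Nm$NNNNmnNnn  (last char: 'n')
  sorted[5] = NmnNnnNm$NNN  (last char: 'N')
  sorted[6] = NnnNm$NNNNmn  (last char: 'n')
  sorted[7] = m$NNNNmnNnnN  (last char: 'N')
  sorted[8] = mnNnnNm$NNNN  (last char: 'N')
  sorted[9] = nNm$NNNNmnNn  (last char: 'n')
  sorted[10] = nNnnNm$NNNNm  (last char: 'm')
  sorted[11] = nnNm$NNNNmnN  (last char: 'N')
Last column: m$NNnNnNNnmN
Original string S is at sorted index 1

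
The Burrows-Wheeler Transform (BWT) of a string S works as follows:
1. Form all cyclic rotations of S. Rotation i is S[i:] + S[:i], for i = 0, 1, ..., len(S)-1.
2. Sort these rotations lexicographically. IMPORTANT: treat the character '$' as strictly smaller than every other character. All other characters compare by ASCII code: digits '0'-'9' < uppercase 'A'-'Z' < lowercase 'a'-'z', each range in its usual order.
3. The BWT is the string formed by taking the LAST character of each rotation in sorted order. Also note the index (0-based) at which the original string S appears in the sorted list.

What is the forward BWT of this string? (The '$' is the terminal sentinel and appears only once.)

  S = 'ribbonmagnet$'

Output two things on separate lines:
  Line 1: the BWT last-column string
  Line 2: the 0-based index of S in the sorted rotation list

All 13 rotations (rotation i = S[i:]+S[:i]):
  rot[0] = ribbonmagnet$
  rot[1] = ibbonmagnet$r
  rot[2] = bbonmagnet$ri
  rot[3] = bonmagnet$rib
  rot[4] = onmagnet$ribb
  rot[5] = nmagnet$ribbo
  rot[6] = magnet$ribbon
  rot[7] = agnet$ribbonm
  rot[8] = gnet$ribbonma
  rot[9] = net$ribbonmag
  rot[10] = et$ribbonmagn
  rot[11] = t$ribbonmagne
  rot[12] = $ribbonmagnet
Sorted (with $ < everything):
  sorted[0] = $ribbonmagnet  (last char: 't')
  sorted[1] = agnet$ribbonm  (last char: 'm')
  sorted[2] = bbonmagnet$ri  (last char: 'i')
  sorted[3] = bonmagnet$rib  (last char: 'b')
  sorted[4] = et$ribbonmagn  (last char: 'n')
  sorted[5] = gnet$ribbonma  (last char: 'a')
  sorted[6] = ibbonmagnet$r  (last char: 'r')
  sorted[7] = magnet$ribbon  (last char: 'n')
  sorted[8] = net$ribbonmag  (last char: 'g')
  sorted[9] = nmagnet$ribbo  (last char: 'o')
  sorted[10] = onmagnet$ribb  (last char: 'b')
  sorted[11] = ribbonmagnet$  (last char: '$')
  sorted[12] = t$ribbonmagne  (last char: 'e')
Last column: tmibnarngob$e
Original string S is at sorted index 11

Answer: tmibnarngob$e
11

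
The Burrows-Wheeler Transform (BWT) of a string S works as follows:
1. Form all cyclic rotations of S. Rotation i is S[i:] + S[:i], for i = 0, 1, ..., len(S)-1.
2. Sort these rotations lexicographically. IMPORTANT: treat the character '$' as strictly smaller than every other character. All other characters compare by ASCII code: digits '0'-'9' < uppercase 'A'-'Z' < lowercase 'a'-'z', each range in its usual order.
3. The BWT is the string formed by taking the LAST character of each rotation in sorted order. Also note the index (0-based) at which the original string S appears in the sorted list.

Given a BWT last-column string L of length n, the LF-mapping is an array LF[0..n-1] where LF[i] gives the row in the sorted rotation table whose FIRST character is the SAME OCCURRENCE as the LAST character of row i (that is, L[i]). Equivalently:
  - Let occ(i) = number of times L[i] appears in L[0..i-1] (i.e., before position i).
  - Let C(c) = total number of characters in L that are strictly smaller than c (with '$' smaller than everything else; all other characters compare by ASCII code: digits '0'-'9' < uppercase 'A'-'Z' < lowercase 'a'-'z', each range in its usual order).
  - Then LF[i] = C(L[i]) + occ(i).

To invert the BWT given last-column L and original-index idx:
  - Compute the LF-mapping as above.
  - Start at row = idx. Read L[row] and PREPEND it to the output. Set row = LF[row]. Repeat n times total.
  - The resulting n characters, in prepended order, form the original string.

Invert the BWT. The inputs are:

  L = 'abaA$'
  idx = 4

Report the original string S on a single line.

Answer: bAaa$

Derivation:
LF mapping: 2 4 3 1 0
Walk LF starting at row 4, prepending L[row]:
  step 1: row=4, L[4]='$', prepend. Next row=LF[4]=0
  step 2: row=0, L[0]='a', prepend. Next row=LF[0]=2
  step 3: row=2, L[2]='a', prepend. Next row=LF[2]=3
  step 4: row=3, L[3]='A', prepend. Next row=LF[3]=1
  step 5: row=1, L[1]='b', prepend. Next row=LF[1]=4
Reversed output: bAaa$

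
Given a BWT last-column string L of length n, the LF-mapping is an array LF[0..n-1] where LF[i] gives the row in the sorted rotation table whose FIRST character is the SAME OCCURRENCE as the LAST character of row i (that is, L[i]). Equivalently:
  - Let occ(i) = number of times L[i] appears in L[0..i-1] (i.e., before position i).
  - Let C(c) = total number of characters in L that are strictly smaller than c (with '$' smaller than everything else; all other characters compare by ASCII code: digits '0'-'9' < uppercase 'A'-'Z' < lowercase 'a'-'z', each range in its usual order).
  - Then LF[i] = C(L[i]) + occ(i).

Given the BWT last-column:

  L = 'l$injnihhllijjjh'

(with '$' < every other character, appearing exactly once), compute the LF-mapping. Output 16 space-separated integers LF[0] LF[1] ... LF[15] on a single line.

Answer: 11 0 4 14 7 15 5 1 2 12 13 6 8 9 10 3

Derivation:
Char counts: '$':1, 'h':3, 'i':3, 'j':4, 'l':3, 'n':2
C (first-col start): C('$')=0, C('h')=1, C('i')=4, C('j')=7, C('l')=11, C('n')=14
L[0]='l': occ=0, LF[0]=C('l')+0=11+0=11
L[1]='$': occ=0, LF[1]=C('$')+0=0+0=0
L[2]='i': occ=0, LF[2]=C('i')+0=4+0=4
L[3]='n': occ=0, LF[3]=C('n')+0=14+0=14
L[4]='j': occ=0, LF[4]=C('j')+0=7+0=7
L[5]='n': occ=1, LF[5]=C('n')+1=14+1=15
L[6]='i': occ=1, LF[6]=C('i')+1=4+1=5
L[7]='h': occ=0, LF[7]=C('h')+0=1+0=1
L[8]='h': occ=1, LF[8]=C('h')+1=1+1=2
L[9]='l': occ=1, LF[9]=C('l')+1=11+1=12
L[10]='l': occ=2, LF[10]=C('l')+2=11+2=13
L[11]='i': occ=2, LF[11]=C('i')+2=4+2=6
L[12]='j': occ=1, LF[12]=C('j')+1=7+1=8
L[13]='j': occ=2, LF[13]=C('j')+2=7+2=9
L[14]='j': occ=3, LF[14]=C('j')+3=7+3=10
L[15]='h': occ=2, LF[15]=C('h')+2=1+2=3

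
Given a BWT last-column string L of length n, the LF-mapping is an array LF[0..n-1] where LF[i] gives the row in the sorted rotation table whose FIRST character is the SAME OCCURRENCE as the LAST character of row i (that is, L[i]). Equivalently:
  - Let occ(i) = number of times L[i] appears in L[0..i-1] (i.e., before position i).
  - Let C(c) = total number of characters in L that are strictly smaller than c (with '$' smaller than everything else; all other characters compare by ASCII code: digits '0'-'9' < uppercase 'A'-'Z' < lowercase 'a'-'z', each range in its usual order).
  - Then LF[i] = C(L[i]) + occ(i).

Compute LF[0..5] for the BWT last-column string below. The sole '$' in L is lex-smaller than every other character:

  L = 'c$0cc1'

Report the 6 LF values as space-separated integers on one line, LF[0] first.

Answer: 3 0 1 4 5 2

Derivation:
Char counts: '$':1, '0':1, '1':1, 'c':3
C (first-col start): C('$')=0, C('0')=1, C('1')=2, C('c')=3
L[0]='c': occ=0, LF[0]=C('c')+0=3+0=3
L[1]='$': occ=0, LF[1]=C('$')+0=0+0=0
L[2]='0': occ=0, LF[2]=C('0')+0=1+0=1
L[3]='c': occ=1, LF[3]=C('c')+1=3+1=4
L[4]='c': occ=2, LF[4]=C('c')+2=3+2=5
L[5]='1': occ=0, LF[5]=C('1')+0=2+0=2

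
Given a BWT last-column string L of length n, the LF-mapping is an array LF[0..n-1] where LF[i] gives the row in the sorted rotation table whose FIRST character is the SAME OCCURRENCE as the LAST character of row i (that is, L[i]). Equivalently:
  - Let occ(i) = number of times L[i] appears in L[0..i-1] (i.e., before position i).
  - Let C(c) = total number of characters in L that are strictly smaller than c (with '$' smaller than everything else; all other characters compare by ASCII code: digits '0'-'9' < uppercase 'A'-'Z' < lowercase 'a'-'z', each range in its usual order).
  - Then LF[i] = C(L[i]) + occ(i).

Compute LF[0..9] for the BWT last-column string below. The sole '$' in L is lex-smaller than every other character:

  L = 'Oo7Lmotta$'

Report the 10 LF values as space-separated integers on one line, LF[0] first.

Answer: 3 6 1 2 5 7 8 9 4 0

Derivation:
Char counts: '$':1, '7':1, 'L':1, 'O':1, 'a':1, 'm':1, 'o':2, 't':2
C (first-col start): C('$')=0, C('7')=1, C('L')=2, C('O')=3, C('a')=4, C('m')=5, C('o')=6, C('t')=8
L[0]='O': occ=0, LF[0]=C('O')+0=3+0=3
L[1]='o': occ=0, LF[1]=C('o')+0=6+0=6
L[2]='7': occ=0, LF[2]=C('7')+0=1+0=1
L[3]='L': occ=0, LF[3]=C('L')+0=2+0=2
L[4]='m': occ=0, LF[4]=C('m')+0=5+0=5
L[5]='o': occ=1, LF[5]=C('o')+1=6+1=7
L[6]='t': occ=0, LF[6]=C('t')+0=8+0=8
L[7]='t': occ=1, LF[7]=C('t')+1=8+1=9
L[8]='a': occ=0, LF[8]=C('a')+0=4+0=4
L[9]='$': occ=0, LF[9]=C('$')+0=0+0=0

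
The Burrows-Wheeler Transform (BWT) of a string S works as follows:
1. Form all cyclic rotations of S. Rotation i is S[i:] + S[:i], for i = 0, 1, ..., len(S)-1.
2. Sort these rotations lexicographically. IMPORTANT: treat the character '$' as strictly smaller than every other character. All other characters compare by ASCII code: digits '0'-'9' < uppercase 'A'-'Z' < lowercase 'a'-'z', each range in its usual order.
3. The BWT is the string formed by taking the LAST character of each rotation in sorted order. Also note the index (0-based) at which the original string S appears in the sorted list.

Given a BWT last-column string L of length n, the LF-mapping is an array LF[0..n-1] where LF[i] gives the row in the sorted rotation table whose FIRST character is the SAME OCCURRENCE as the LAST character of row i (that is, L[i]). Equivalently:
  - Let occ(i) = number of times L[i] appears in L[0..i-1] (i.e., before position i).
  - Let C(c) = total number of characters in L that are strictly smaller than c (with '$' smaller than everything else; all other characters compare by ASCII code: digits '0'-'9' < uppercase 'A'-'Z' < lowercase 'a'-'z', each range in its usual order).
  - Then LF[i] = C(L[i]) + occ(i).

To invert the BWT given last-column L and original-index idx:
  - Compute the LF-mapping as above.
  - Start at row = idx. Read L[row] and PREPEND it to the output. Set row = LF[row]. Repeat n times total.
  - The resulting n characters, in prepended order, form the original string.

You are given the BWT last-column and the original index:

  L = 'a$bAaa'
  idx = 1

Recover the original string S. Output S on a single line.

Answer: Aaaba$

Derivation:
LF mapping: 2 0 5 1 3 4
Walk LF starting at row 1, prepending L[row]:
  step 1: row=1, L[1]='$', prepend. Next row=LF[1]=0
  step 2: row=0, L[0]='a', prepend. Next row=LF[0]=2
  step 3: row=2, L[2]='b', prepend. Next row=LF[2]=5
  step 4: row=5, L[5]='a', prepend. Next row=LF[5]=4
  step 5: row=4, L[4]='a', prepend. Next row=LF[4]=3
  step 6: row=3, L[3]='A', prepend. Next row=LF[3]=1
Reversed output: Aaaba$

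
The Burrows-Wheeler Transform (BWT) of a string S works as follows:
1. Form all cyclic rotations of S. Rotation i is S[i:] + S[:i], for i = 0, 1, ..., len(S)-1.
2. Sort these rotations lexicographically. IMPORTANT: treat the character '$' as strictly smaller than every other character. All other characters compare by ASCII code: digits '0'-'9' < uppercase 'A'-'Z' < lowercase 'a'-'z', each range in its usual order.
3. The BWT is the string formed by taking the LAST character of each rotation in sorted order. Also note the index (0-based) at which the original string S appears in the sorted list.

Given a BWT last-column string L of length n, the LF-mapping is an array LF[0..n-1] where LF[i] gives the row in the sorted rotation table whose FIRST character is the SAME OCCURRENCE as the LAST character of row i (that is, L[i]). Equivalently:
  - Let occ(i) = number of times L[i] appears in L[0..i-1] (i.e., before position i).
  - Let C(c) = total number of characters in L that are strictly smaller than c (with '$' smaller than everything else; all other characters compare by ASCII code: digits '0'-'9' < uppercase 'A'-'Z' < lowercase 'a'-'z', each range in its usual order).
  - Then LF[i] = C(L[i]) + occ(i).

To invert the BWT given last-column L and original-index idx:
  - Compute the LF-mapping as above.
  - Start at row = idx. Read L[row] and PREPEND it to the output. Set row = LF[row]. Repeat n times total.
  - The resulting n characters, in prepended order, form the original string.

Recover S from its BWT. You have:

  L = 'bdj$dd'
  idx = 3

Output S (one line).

Answer: ddjdb$

Derivation:
LF mapping: 1 2 5 0 3 4
Walk LF starting at row 3, prepending L[row]:
  step 1: row=3, L[3]='$', prepend. Next row=LF[3]=0
  step 2: row=0, L[0]='b', prepend. Next row=LF[0]=1
  step 3: row=1, L[1]='d', prepend. Next row=LF[1]=2
  step 4: row=2, L[2]='j', prepend. Next row=LF[2]=5
  step 5: row=5, L[5]='d', prepend. Next row=LF[5]=4
  step 6: row=4, L[4]='d', prepend. Next row=LF[4]=3
Reversed output: ddjdb$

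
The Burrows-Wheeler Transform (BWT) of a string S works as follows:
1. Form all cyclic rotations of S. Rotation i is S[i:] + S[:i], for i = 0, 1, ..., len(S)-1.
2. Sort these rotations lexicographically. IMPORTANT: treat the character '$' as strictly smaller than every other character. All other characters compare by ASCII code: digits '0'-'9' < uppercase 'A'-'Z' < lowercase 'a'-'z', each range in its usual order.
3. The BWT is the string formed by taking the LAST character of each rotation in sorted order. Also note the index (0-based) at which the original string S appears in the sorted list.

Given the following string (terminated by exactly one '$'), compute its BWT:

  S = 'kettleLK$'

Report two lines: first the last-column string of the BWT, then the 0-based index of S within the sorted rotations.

Answer: KLelk$tte
5

Derivation:
All 9 rotations (rotation i = S[i:]+S[:i]):
  rot[0] = kettleLK$
  rot[1] = ettleLK$k
  rot[2] = ttleLK$ke
  rot[3] = tleLK$ket
  rot[4] = leLK$kett
  rot[5] = eLK$kettl
  rot[6] = LK$kettle
  rot[7] = K$kettleL
  rot[8] = $kettleLK
Sorted (with $ < everything):
  sorted[0] = $kettleLK  (last char: 'K')
  sorted[1] = K$kettleL  (last char: 'L')
  sorted[2] = LK$kettle  (last char: 'e')
  sorted[3] = eLK$kettl  (last char: 'l')
  sorted[4] = ettleLK$k  (last char: 'k')
  sorted[5] = kettleLK$  (last char: '$')
  sorted[6] = leLK$kett  (last char: 't')
  sorted[7] = tleLK$ket  (last char: 't')
  sorted[8] = ttleLK$ke  (last char: 'e')
Last column: KLelk$tte
Original string S is at sorted index 5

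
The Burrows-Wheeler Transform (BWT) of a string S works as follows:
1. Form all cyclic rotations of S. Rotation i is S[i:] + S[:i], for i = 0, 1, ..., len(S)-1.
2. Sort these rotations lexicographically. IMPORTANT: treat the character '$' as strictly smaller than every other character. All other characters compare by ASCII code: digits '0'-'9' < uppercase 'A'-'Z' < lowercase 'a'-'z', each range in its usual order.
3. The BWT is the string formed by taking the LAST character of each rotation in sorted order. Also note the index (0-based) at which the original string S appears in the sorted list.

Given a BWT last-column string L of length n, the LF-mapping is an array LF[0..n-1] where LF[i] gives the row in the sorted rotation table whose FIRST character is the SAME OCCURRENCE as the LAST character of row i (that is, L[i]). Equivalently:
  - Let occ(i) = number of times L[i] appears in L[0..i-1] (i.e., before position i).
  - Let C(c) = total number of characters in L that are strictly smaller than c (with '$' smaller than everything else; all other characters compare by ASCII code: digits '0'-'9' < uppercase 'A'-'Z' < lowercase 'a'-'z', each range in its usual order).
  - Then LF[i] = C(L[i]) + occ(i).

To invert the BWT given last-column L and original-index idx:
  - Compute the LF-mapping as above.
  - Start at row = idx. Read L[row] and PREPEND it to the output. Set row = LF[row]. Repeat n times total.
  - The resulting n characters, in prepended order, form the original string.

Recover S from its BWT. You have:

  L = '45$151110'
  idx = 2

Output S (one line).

Answer: 11150514$

Derivation:
LF mapping: 6 7 0 2 8 3 4 5 1
Walk LF starting at row 2, prepending L[row]:
  step 1: row=2, L[2]='$', prepend. Next row=LF[2]=0
  step 2: row=0, L[0]='4', prepend. Next row=LF[0]=6
  step 3: row=6, L[6]='1', prepend. Next row=LF[6]=4
  step 4: row=4, L[4]='5', prepend. Next row=LF[4]=8
  step 5: row=8, L[8]='0', prepend. Next row=LF[8]=1
  step 6: row=1, L[1]='5', prepend. Next row=LF[1]=7
  step 7: row=7, L[7]='1', prepend. Next row=LF[7]=5
  step 8: row=5, L[5]='1', prepend. Next row=LF[5]=3
  step 9: row=3, L[3]='1', prepend. Next row=LF[3]=2
Reversed output: 11150514$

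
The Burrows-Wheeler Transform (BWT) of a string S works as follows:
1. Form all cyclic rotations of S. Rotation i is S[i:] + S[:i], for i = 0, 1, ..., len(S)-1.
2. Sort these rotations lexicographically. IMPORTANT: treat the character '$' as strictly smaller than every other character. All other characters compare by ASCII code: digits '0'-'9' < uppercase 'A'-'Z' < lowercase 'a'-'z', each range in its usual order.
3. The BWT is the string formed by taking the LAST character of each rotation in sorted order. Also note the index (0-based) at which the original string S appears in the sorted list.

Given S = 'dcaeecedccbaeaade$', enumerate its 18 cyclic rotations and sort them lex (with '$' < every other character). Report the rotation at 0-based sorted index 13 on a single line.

Answer: e$dcaeecedccbaeaad

Derivation:
All 18 rotations (rotation i = S[i:]+S[:i]):
  rot[0] = dcaeecedccbaeaade$
  rot[1] = caeecedccbaeaade$d
  rot[2] = aeecedccbaeaade$dc
  rot[3] = eecedccbaeaade$dca
  rot[4] = ecedccbaeaade$dcae
  rot[5] = cedccbaeaade$dcaee
  rot[6] = edccbaeaade$dcaeec
  rot[7] = dccbaeaade$dcaeece
  rot[8] = ccbaeaade$dcaeeced
  rot[9] = cbaeaade$dcaeecedc
  rot[10] = baeaade$dcaeecedcc
  rot[11] = aeaade$dcaeecedccb
  rot[12] = eaade$dcaeecedccba
  rot[13] = aade$dcaeecedccbae
  rot[14] = ade$dcaeecedccbaea
  rot[15] = de$dcaeecedccbaeaa
  rot[16] = e$dcaeecedccbaeaad
  rot[17] = $dcaeecedccbaeaade
Sorted (with $ < everything):
  sorted[0] = $dcaeecedccbaeaade
  sorted[1] = aade$dcaeecedccbae
  sorted[2] = ade$dcaeecedccbaea
  sorted[3] = aeaade$dcaeecedccb
  sorted[4] = aeecedccbaeaade$dc
  sorted[5] = baeaade$dcaeecedcc
  sorted[6] = caeecedccbaeaade$d
  sorted[7] = cbaeaade$dcaeecedc
  sorted[8] = ccbaeaade$dcaeeced
  sorted[9] = cedccbaeaade$dcaee
  sorted[10] = dcaeecedccbaeaade$
  sorted[11] = dccbaeaade$dcaeece
  sorted[12] = de$dcaeecedccbaeaa
  sorted[13] = e$dcaeecedccbaeaad
  sorted[14] = eaade$dcaeecedccba
  sorted[15] = ecedccbaeaade$dcae
  sorted[16] = edccbaeaade$dcaeec
  sorted[17] = eecedccbaeaade$dca
sorted[13] = e$dcaeecedccbaeaad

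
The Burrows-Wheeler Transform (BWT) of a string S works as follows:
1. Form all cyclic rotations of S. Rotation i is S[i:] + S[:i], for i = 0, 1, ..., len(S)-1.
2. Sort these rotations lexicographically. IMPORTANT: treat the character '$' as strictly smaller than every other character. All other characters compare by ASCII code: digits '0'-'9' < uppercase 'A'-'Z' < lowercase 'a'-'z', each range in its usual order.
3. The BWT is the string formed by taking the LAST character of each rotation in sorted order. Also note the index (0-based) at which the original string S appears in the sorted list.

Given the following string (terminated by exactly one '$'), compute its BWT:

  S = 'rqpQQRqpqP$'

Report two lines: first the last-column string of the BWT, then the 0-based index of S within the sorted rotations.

Answer: PqpQQqqprR$
10

Derivation:
All 11 rotations (rotation i = S[i:]+S[:i]):
  rot[0] = rqpQQRqpqP$
  rot[1] = qpQQRqpqP$r
  rot[2] = pQQRqpqP$rq
  rot[3] = QQRqpqP$rqp
  rot[4] = QRqpqP$rqpQ
  rot[5] = RqpqP$rqpQQ
  rot[6] = qpqP$rqpQQR
  rot[7] = pqP$rqpQQRq
  rot[8] = qP$rqpQQRqp
  rot[9] = P$rqpQQRqpq
  rot[10] = $rqpQQRqpqP
Sorted (with $ < everything):
  sorted[0] = $rqpQQRqpqP  (last char: 'P')
  sorted[1] = P$rqpQQRqpq  (last char: 'q')
  sorted[2] = QQRqpqP$rqp  (last char: 'p')
  sorted[3] = QRqpqP$rqpQ  (last char: 'Q')
  sorted[4] = RqpqP$rqpQQ  (last char: 'Q')
  sorted[5] = pQQRqpqP$rq  (last char: 'q')
  sorted[6] = pqP$rqpQQRq  (last char: 'q')
  sorted[7] = qP$rqpQQRqp  (last char: 'p')
  sorted[8] = qpQQRqpqP$r  (last char: 'r')
  sorted[9] = qpqP$rqpQQR  (last char: 'R')
  sorted[10] = rqpQQRqpqP$  (last char: '$')
Last column: PqpQQqqprR$
Original string S is at sorted index 10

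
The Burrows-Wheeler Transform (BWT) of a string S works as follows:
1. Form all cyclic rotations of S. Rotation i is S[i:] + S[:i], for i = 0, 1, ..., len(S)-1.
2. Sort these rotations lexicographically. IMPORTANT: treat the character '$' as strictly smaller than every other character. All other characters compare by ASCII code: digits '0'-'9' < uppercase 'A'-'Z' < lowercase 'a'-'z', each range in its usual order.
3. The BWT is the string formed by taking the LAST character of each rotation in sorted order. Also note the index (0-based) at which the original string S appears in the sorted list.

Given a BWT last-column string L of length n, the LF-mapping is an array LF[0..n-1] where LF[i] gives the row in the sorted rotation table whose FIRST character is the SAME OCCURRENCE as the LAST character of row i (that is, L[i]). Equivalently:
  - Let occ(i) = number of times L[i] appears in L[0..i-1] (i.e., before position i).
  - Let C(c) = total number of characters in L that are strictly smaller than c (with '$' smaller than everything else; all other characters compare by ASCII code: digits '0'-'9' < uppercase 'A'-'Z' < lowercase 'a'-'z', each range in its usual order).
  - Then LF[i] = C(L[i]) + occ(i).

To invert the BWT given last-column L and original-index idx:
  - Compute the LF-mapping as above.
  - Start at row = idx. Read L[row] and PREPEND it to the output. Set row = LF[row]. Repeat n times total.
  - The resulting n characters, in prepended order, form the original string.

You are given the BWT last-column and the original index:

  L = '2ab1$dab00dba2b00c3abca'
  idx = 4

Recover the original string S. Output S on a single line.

LF mapping: 6 9 14 5 0 21 10 15 1 2 22 16 11 7 17 3 4 19 8 12 18 20 13
Walk LF starting at row 4, prepending L[row]:
  step 1: row=4, L[4]='$', prepend. Next row=LF[4]=0
  step 2: row=0, L[0]='2', prepend. Next row=LF[0]=6
  step 3: row=6, L[6]='a', prepend. Next row=LF[6]=10
  step 4: row=10, L[10]='d', prepend. Next row=LF[10]=22
  step 5: row=22, L[22]='a', prepend. Next row=LF[22]=13
  step 6: row=13, L[13]='2', prepend. Next row=LF[13]=7
  step 7: row=7, L[7]='b', prepend. Next row=LF[7]=15
  step 8: row=15, L[15]='0', prepend. Next row=LF[15]=3
  step 9: row=3, L[3]='1', prepend. Next row=LF[3]=5
  step 10: row=5, L[5]='d', prepend. Next row=LF[5]=21
  step 11: row=21, L[21]='c', prepend. Next row=LF[21]=20
  step 12: row=20, L[20]='b', prepend. Next row=LF[20]=18
  step 13: row=18, L[18]='3', prepend. Next row=LF[18]=8
  step 14: row=8, L[8]='0', prepend. Next row=LF[8]=1
  step 15: row=1, L[1]='a', prepend. Next row=LF[1]=9
  step 16: row=9, L[9]='0', prepend. Next row=LF[9]=2
  step 17: row=2, L[2]='b', prepend. Next row=LF[2]=14
  step 18: row=14, L[14]='b', prepend. Next row=LF[14]=17
  step 19: row=17, L[17]='c', prepend. Next row=LF[17]=19
  step 20: row=19, L[19]='a', prepend. Next row=LF[19]=12
  step 21: row=12, L[12]='a', prepend. Next row=LF[12]=11
  step 22: row=11, L[11]='b', prepend. Next row=LF[11]=16
  step 23: row=16, L[16]='0', prepend. Next row=LF[16]=4
Reversed output: 0baacbb0a03bcd10b2ada2$

Answer: 0baacbb0a03bcd10b2ada2$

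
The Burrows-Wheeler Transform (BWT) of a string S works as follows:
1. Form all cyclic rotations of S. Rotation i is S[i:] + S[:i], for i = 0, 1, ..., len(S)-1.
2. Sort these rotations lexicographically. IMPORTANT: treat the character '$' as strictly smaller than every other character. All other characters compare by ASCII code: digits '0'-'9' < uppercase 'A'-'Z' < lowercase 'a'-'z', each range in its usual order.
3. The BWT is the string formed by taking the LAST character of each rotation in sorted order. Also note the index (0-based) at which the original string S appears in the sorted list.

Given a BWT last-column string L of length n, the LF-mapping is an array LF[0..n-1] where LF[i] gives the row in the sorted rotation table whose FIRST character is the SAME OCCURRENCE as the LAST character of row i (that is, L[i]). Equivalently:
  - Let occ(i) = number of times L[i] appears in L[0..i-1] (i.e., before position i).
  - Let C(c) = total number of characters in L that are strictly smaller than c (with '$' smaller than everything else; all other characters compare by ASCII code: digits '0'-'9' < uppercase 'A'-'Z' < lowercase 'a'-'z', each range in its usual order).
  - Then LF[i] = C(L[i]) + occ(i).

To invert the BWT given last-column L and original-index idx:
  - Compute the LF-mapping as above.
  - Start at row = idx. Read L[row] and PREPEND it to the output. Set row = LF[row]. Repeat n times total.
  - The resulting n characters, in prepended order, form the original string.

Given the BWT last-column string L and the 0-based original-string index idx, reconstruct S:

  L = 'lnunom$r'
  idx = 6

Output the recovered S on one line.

Answer: rumonnl$

Derivation:
LF mapping: 1 3 7 4 5 2 0 6
Walk LF starting at row 6, prepending L[row]:
  step 1: row=6, L[6]='$', prepend. Next row=LF[6]=0
  step 2: row=0, L[0]='l', prepend. Next row=LF[0]=1
  step 3: row=1, L[1]='n', prepend. Next row=LF[1]=3
  step 4: row=3, L[3]='n', prepend. Next row=LF[3]=4
  step 5: row=4, L[4]='o', prepend. Next row=LF[4]=5
  step 6: row=5, L[5]='m', prepend. Next row=LF[5]=2
  step 7: row=2, L[2]='u', prepend. Next row=LF[2]=7
  step 8: row=7, L[7]='r', prepend. Next row=LF[7]=6
Reversed output: rumonnl$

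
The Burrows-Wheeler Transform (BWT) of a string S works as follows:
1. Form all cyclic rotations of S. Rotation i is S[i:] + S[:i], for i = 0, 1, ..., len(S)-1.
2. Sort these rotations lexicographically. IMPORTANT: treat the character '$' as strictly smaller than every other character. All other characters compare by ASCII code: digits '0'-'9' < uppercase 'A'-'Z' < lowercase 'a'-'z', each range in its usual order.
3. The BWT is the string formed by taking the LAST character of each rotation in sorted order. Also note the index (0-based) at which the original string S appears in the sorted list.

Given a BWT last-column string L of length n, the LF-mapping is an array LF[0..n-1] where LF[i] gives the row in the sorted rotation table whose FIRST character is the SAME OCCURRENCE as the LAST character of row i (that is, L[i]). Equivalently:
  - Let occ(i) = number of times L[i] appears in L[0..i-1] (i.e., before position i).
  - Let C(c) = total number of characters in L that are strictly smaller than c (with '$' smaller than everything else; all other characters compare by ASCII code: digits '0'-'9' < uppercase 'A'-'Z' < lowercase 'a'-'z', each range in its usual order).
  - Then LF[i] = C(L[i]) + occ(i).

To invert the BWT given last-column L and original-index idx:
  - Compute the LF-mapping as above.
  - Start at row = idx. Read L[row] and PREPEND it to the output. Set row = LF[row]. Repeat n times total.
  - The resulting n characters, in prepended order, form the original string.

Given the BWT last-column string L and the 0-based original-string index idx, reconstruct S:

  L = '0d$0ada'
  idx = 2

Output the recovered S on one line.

Answer: 0aadd0$

Derivation:
LF mapping: 1 5 0 2 3 6 4
Walk LF starting at row 2, prepending L[row]:
  step 1: row=2, L[2]='$', prepend. Next row=LF[2]=0
  step 2: row=0, L[0]='0', prepend. Next row=LF[0]=1
  step 3: row=1, L[1]='d', prepend. Next row=LF[1]=5
  step 4: row=5, L[5]='d', prepend. Next row=LF[5]=6
  step 5: row=6, L[6]='a', prepend. Next row=LF[6]=4
  step 6: row=4, L[4]='a', prepend. Next row=LF[4]=3
  step 7: row=3, L[3]='0', prepend. Next row=LF[3]=2
Reversed output: 0aadd0$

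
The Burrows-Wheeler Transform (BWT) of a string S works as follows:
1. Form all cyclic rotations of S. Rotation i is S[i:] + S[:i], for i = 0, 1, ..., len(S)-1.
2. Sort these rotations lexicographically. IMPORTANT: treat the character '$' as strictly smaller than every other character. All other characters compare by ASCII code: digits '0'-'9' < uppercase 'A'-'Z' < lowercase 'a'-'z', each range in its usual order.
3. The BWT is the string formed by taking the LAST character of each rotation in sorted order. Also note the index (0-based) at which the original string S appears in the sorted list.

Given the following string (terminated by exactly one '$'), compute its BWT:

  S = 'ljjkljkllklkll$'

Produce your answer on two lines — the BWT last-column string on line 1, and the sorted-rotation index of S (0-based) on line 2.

All 15 rotations (rotation i = S[i:]+S[:i]):
  rot[0] = ljjkljkllklkll$
  rot[1] = jjkljkllklkll$l
  rot[2] = jkljkllklkll$lj
  rot[3] = kljkllklkll$ljj
  rot[4] = ljkllklkll$ljjk
  rot[5] = jkllklkll$ljjkl
  rot[6] = kllklkll$ljjklj
  rot[7] = llklkll$ljjkljk
  rot[8] = lklkll$ljjkljkl
  rot[9] = klkll$ljjkljkll
  rot[10] = lkll$ljjkljkllk
  rot[11] = kll$ljjkljkllkl
  rot[12] = ll$ljjkljkllklk
  rot[13] = l$ljjkljkllklkl
  rot[14] = $ljjkljkllklkll
Sorted (with $ < everything):
  sorted[0] = $ljjkljkllklkll  (last char: 'l')
  sorted[1] = jjkljkllklkll$l  (last char: 'l')
  sorted[2] = jkljkllklkll$lj  (last char: 'j')
  sorted[3] = jkllklkll$ljjkl  (last char: 'l')
  sorted[4] = kljkllklkll$ljj  (last char: 'j')
  sorted[5] = klkll$ljjkljkll  (last char: 'l')
  sorted[6] = kll$ljjkljkllkl  (last char: 'l')
  sorted[7] = kllklkll$ljjklj  (last char: 'j')
  sorted[8] = l$ljjkljkllklkl  (last char: 'l')
  sorted[9] = ljjkljkllklkll$  (last char: '$')
  sorted[10] = ljkllklkll$ljjk  (last char: 'k')
  sorted[11] = lklkll$ljjkljkl  (last char: 'l')
  sorted[12] = lkll$ljjkljkllk  (last char: 'k')
  sorted[13] = ll$ljjkljkllklk  (last char: 'k')
  sorted[14] = llklkll$ljjkljk  (last char: 'k')
Last column: lljljlljl$klkkk
Original string S is at sorted index 9

Answer: lljljlljl$klkkk
9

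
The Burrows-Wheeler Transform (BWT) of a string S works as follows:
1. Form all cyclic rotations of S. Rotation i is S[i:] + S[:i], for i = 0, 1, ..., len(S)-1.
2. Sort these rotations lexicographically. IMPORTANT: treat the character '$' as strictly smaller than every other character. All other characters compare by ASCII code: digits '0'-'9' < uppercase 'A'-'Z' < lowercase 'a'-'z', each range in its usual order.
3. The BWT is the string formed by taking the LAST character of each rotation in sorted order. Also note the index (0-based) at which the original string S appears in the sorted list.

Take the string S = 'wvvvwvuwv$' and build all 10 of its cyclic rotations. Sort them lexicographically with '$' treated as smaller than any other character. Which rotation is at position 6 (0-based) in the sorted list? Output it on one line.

Answer: vwvuwv$wvv

Derivation:
All 10 rotations (rotation i = S[i:]+S[:i]):
  rot[0] = wvvvwvuwv$
  rot[1] = vvvwvuwv$w
  rot[2] = vvwvuwv$wv
  rot[3] = vwvuwv$wvv
  rot[4] = wvuwv$wvvv
  rot[5] = vuwv$wvvvw
  rot[6] = uwv$wvvvwv
  rot[7] = wv$wvvvwvu
  rot[8] = v$wvvvwvuw
  rot[9] = $wvvvwvuwv
Sorted (with $ < everything):
  sorted[0] = $wvvvwvuwv
  sorted[1] = uwv$wvvvwv
  sorted[2] = v$wvvvwvuw
  sorted[3] = vuwv$wvvvw
  sorted[4] = vvvwvuwv$w
  sorted[5] = vvwvuwv$wv
  sorted[6] = vwvuwv$wvv
  sorted[7] = wv$wvvvwvu
  sorted[8] = wvuwv$wvvv
  sorted[9] = wvvvwvuwv$
sorted[6] = vwvuwv$wvv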